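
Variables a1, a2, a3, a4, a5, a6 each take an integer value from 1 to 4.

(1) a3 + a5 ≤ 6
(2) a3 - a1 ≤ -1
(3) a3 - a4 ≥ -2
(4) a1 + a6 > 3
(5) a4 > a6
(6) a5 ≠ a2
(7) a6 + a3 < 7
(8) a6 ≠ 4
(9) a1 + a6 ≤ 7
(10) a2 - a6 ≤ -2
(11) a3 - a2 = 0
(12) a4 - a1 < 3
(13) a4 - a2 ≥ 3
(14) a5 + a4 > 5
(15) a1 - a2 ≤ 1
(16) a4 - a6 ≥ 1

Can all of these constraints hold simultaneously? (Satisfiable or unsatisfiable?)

Unsatisfiable

Constraints 2, 3, 10, 15, and 16 give a4 − a6 ≥ 1, a6 − a2 ≥ 2, a2 − a1 ≥ -1, a1 − a3 ≥ 1, a3 − a4 ≥ -2.
Adding all 5 inequalities: the left sides telescope to 0, and the right sides sum to 1 + 2 + (-1) + 1 + (-2) = 1. So 0 ≥ 1, which is false.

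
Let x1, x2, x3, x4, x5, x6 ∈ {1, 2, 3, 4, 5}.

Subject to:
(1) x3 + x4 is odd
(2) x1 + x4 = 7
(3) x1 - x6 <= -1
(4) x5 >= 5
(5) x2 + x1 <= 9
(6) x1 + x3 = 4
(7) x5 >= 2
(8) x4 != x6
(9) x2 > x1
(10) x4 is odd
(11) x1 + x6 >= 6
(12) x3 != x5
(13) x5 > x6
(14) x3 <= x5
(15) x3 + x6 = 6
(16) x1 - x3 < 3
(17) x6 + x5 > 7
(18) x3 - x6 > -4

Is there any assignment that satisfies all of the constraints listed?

Try x1 = 2, x2 = 5, x3 = 2, x4 = 5, x5 = 5, x6 = 4.
Check constraint 2: x1 + x4 = 7; constraint 3: x1 - x6 = -2; constraint 5: x2 + x1 = 7. The remaining constraints are straightforward to verify.

Satisfiable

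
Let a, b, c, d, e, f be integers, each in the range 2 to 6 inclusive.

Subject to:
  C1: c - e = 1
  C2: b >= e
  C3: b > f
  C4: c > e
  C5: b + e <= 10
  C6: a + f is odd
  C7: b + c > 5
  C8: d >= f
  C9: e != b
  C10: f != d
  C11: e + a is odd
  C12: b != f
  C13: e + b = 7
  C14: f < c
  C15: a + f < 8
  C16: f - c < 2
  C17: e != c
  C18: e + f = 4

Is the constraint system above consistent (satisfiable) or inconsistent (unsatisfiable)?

One satisfying assignment is a = 5, b = 5, c = 3, d = 5, e = 2, f = 2.
For the less obvious constraints — constraint 1: c - e = 1; constraint 5: b + e = 7 — and the others hold by inspection.

Satisfiable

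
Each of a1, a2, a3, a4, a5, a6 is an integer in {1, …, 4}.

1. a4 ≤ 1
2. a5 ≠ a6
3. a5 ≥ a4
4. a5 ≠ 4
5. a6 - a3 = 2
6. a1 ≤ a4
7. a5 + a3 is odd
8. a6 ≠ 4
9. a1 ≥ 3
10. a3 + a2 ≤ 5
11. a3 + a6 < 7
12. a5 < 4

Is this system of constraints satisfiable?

Unsatisfiable

From constraints 6 and 9: a4 ≥ a1 and a1 ≥ 3, so a4 ≥ 3. From constraint 1: a4 ≤ 1. But 1 < 3, so no value of a4 works.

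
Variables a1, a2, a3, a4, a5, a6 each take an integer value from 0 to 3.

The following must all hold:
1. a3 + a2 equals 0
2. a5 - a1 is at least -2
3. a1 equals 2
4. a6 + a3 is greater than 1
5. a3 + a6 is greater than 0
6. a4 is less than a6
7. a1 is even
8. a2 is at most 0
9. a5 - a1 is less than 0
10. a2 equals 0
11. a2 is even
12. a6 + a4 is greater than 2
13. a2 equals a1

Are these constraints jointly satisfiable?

Constraint 10 fixes a2 = 0 and constraint 3 fixes a1 = 2, but constraint 13 requires a2 = a1. Since 0 ≠ 2, contradiction.

Unsatisfiable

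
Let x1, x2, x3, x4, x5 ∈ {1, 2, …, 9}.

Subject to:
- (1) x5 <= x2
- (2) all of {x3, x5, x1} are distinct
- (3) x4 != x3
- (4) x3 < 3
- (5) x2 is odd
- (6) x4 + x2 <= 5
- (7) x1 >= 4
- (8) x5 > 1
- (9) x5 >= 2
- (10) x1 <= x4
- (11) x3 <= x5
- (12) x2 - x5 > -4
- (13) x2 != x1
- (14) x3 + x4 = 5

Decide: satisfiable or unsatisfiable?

From constraints 7 and 10: x4 ≥ x1 ≥ 4. From constraints 1 and 9: x2 ≥ x5 ≥ 2. Hence x4 + x2 ≥ 6. But constraint 6 requires x4 + x2 ≤ 5, and 5 < 6. Contradiction.

Unsatisfiable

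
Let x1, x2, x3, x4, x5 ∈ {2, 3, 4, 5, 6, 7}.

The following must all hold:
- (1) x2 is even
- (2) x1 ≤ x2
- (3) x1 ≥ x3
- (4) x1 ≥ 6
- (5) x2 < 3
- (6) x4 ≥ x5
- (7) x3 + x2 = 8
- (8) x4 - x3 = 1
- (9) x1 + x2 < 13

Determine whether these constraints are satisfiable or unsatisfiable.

Unsatisfiable

From constraints 2 and 4: x2 ≥ x1 and x1 ≥ 6, so x2 ≥ 6. From constraint 5: x2 ≤ 2. But 2 < 6, so no value of x2 works.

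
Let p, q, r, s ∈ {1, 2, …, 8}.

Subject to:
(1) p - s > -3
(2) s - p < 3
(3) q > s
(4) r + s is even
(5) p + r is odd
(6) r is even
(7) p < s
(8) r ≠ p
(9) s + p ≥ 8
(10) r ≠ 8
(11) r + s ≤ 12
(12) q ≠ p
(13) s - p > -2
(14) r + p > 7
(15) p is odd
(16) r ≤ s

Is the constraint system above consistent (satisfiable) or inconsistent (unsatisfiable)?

Satisfiable

One satisfying assignment is p = 5, q = 8, r = 4, s = 6.
For the less obvious constraints — constraint 1: p - s = -1; constraint 2: s - p = 1; constraint 9: s + p = 11 — and the others hold by inspection.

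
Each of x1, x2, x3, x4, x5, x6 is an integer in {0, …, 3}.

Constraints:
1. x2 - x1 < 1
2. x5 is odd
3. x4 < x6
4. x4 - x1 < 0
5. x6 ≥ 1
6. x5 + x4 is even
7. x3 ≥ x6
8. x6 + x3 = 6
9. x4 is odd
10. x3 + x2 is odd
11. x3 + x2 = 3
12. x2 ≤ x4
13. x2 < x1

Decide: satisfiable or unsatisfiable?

One satisfying assignment is x1 = 2, x2 = 0, x3 = 3, x4 = 1, x5 = 3, x6 = 3.
For the less obvious constraints — constraint 1: x2 - x1 = -2; constraint 4: x4 - x1 = -1; constraint 8: x6 + x3 = 6 — and the others hold by inspection.

Satisfiable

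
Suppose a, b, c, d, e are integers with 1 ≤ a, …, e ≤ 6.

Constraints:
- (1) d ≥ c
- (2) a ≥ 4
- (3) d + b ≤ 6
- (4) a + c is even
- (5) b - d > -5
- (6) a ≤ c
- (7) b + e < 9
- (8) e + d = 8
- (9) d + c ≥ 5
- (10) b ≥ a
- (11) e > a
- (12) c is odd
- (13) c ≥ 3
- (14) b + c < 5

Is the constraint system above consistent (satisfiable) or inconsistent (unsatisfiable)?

Unsatisfiable

From constraints 1 and 13: d ≥ c ≥ 3. From constraints 2 and 10: b ≥ a ≥ 4. Hence d + b ≥ 7. But constraint 3 requires d + b ≤ 6, and 6 < 7. Contradiction.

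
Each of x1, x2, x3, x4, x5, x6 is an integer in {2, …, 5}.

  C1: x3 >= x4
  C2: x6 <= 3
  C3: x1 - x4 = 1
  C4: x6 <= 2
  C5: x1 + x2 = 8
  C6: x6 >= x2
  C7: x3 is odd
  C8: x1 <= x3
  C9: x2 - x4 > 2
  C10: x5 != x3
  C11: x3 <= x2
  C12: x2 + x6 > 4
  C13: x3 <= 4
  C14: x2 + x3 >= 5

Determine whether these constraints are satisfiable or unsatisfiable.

Unsatisfiable

From constraints 8 and 13: x1 ≤ x3 ≤ 4. From constraints 2 and 6: x2 ≤ x6 ≤ 3. Hence x1 + x2 ≤ 7. But constraint 5 requires x1 + x2 = 8, and 8 > 7. Contradiction.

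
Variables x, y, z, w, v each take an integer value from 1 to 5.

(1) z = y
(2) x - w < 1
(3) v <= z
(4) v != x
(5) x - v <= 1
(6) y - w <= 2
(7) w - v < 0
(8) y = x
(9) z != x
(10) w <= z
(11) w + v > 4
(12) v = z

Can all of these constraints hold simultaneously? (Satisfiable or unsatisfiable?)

From constraints 1, 8, and 12, v = z = y = x, so v = x. But constraint 4 says v ≠ x. Contradiction.

Unsatisfiable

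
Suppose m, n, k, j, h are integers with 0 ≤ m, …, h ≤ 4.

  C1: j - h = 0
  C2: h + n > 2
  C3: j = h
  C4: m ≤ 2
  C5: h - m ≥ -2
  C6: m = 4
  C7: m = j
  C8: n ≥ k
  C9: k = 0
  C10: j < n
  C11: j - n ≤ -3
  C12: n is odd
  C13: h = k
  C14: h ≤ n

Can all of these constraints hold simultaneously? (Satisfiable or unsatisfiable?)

Unsatisfiable

Constraint 6 fixes m = 4 and constraint 9 fixes k = 0. Constraints 3, 7, and 13 give m = j = h = k, so m = k. But 4 ≠ 0 — contradiction.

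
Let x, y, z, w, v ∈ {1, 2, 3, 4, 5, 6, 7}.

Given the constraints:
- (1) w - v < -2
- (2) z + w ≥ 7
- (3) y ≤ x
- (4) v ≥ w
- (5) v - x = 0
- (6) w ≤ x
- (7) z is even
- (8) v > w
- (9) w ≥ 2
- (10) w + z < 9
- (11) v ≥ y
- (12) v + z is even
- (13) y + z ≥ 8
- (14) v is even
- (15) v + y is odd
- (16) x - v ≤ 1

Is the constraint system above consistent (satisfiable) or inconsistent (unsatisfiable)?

One satisfying assignment is x = 6, y = 5, z = 6, w = 2, v = 6.
For the less obvious constraints — constraint 1: w - v = -4; constraint 2: z + w = 8 — and the others hold by inspection.

Satisfiable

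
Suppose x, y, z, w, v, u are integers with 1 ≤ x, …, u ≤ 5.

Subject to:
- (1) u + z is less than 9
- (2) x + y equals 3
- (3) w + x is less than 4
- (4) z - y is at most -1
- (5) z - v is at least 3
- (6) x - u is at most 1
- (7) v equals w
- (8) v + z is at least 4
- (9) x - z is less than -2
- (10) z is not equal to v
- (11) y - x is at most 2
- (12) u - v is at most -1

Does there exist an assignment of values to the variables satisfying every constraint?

Unsatisfiable

Constraints 4, 5, 6, 11, and 12 give u − x ≥ -1, x − y ≥ -2, y − z ≥ 1, z − v ≥ 3, v − u ≥ 1.
Adding all 5 inequalities: the left sides telescope to 0, and the right sides sum to (-1) + (-2) + 1 + 3 + 1 = 2. So 0 ≥ 2, which is false.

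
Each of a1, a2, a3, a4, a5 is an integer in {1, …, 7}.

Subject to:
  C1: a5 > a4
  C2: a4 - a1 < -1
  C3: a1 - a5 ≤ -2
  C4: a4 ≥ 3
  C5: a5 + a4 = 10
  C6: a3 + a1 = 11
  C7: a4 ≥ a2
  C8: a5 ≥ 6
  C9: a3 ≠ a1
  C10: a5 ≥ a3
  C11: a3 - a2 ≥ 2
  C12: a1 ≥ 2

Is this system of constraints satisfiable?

Satisfiable

Take a1 = 5, a2 = 3, a3 = 6, a4 = 3, a5 = 7. Then constraint 2: a4 - a1 = -2; constraint 3: a1 - a5 = -2; constraint 5: a5 + a4 = 10, and every other listed constraint is also met.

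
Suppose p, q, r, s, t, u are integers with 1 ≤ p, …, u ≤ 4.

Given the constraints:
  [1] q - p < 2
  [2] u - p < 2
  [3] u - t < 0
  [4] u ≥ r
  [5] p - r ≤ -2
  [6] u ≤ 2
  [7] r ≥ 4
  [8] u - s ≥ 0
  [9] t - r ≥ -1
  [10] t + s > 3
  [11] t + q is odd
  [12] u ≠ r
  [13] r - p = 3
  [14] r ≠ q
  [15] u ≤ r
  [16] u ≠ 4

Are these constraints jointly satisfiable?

From constraints 4 and 7: u ≥ r and r ≥ 4, so u ≥ 4. From constraint 6: u ≤ 2. But 2 < 4, so no value of u works.

Unsatisfiable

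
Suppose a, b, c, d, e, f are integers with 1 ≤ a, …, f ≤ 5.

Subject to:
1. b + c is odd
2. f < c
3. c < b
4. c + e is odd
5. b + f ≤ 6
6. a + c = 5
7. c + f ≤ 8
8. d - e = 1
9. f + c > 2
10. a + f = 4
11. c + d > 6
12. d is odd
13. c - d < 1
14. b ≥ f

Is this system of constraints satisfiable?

Satisfiable

The assignment a = 2, b = 4, c = 3, d = 5, e = 4, f = 2 works:
  constraint 5 holds since b + f = 6.
  constraint 6 holds since a + c = 5.
The rest check out directly.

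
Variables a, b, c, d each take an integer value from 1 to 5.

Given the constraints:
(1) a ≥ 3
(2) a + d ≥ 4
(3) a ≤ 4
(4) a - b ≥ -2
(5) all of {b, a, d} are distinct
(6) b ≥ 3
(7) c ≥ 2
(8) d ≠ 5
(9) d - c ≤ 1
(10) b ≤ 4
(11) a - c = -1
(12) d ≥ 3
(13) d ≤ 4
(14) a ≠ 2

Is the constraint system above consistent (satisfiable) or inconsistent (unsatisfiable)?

Unsatisfiable

Constraints 1, 3, 6, 10, 12, and 13 confine each of b, a, d to the 2 values {3, 4}.
Constraint 5 requires all 3 of them to be distinct, but only 2 values are available — impossible by the pigeonhole principle.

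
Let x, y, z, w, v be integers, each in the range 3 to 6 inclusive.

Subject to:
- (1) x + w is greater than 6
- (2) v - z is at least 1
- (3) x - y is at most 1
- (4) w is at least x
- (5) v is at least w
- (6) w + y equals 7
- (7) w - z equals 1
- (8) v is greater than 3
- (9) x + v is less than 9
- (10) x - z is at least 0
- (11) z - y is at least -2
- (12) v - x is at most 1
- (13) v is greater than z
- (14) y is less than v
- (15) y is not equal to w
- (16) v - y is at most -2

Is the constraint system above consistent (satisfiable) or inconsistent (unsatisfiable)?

Unsatisfiable

Constraints 2, 11, and 16 give z − y ≥ -2, y − v ≥ 2, v − z ≥ 1.
Adding all 3 inequalities: the left sides telescope to 0, and the right sides sum to (-2) + 2 + 1 = 1. So 0 ≥ 1, which is false.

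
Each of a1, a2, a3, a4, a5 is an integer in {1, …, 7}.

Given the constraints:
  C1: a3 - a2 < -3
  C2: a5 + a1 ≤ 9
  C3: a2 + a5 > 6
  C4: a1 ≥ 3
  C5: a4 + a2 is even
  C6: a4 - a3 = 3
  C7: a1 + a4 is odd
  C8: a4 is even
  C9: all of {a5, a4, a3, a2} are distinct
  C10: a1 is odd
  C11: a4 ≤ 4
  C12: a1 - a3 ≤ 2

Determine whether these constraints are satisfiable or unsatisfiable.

One satisfying assignment is a1 = 3, a2 = 6, a3 = 1, a4 = 4, a5 = 3.
For the less obvious constraints — constraint 1: a3 - a2 = -5; constraint 2: a5 + a1 = 6 — and the others hold by inspection.

Satisfiable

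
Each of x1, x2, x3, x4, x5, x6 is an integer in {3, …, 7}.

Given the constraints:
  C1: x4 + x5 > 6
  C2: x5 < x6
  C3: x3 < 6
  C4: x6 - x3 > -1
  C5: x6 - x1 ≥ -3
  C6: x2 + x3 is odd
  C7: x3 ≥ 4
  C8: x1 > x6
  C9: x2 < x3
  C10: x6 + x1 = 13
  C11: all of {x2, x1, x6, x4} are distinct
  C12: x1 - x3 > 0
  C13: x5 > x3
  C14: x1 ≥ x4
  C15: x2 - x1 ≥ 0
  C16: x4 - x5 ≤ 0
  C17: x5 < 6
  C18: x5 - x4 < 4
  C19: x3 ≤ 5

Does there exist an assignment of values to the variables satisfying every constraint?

Constraints 2, 8, 9, 13, and 15 give x3 < x5, x5 < x6, x6 < x1, x1 ≤ x2, x2 < x3. Chaining: x3 < x5 < x6 < x1 ≤ x2 < x3, which forces x3 < x3 — impossible.

Unsatisfiable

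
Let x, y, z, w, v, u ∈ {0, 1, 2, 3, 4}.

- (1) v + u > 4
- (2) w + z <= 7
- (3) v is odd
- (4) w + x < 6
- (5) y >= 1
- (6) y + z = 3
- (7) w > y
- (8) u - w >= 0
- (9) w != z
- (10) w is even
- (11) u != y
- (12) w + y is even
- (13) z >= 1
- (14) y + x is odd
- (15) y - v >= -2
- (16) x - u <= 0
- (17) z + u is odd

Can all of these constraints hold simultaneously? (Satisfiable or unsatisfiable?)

Satisfiable

One satisfying assignment is x = 1, y = 2, z = 1, w = 4, v = 1, u = 4.
For the less obvious constraints — constraint 1: v + u = 5; constraint 2: w + z = 5; constraint 4: w + x = 5 — and the others hold by inspection.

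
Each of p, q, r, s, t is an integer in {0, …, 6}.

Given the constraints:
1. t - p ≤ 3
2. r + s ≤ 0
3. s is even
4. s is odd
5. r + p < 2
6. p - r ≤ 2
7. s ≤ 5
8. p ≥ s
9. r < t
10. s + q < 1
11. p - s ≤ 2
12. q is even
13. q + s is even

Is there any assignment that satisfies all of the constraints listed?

Unsatisfiable

Constraint 12 makes q even and constraint 4 makes s odd, so q + s must be odd. Constraint 13 says q + s is even — contradiction.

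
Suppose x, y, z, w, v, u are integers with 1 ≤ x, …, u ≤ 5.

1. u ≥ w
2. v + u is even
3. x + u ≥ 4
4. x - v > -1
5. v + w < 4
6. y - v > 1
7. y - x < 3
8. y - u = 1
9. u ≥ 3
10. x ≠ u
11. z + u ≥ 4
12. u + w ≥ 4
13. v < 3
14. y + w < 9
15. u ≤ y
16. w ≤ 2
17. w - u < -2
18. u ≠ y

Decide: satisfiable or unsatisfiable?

Satisfiable

Try x = 3, y = 5, z = 2, w = 1, v = 2, u = 4.
Check constraint 3: x + u = 7; constraint 4: x - v = 1; constraint 5: v + w = 3. The remaining constraints are straightforward to verify.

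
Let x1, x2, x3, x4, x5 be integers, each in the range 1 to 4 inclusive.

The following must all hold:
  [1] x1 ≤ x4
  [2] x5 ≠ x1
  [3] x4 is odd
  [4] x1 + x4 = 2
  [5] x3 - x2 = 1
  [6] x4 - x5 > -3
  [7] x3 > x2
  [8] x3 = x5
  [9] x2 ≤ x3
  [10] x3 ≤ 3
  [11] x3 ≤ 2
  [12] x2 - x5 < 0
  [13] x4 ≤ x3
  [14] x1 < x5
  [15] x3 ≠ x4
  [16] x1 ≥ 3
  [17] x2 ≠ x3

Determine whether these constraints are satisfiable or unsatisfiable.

From constraints 1 and 16: x4 ≥ x1 and x1 ≥ 3, so x4 ≥ 3. From constraints 11 and 13: x4 ≤ x3 and x3 ≤ 2, so x4 ≤ 2. But 2 < 3, so no value of x4 works.

Unsatisfiable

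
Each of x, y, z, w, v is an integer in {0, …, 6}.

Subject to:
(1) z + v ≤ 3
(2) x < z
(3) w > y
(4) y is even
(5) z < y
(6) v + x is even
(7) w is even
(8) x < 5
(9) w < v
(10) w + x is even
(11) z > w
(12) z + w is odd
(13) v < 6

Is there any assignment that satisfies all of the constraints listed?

Constraints 3, 5, and 11 give z < y, y < w, w < z. Chaining: z < y < w < z, which forces z < z — impossible.

Unsatisfiable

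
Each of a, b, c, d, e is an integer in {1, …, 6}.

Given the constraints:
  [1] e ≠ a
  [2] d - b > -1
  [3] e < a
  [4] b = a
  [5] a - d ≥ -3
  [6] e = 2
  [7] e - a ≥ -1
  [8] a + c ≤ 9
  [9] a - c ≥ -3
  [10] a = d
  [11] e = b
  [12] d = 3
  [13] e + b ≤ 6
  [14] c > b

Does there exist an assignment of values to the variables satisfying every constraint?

Constraint 6 fixes e = 2 and constraint 12 fixes d = 3. Constraints 4, 10, and 11 give e = b = a = d, so e = d. But 2 ≠ 3 — contradiction.

Unsatisfiable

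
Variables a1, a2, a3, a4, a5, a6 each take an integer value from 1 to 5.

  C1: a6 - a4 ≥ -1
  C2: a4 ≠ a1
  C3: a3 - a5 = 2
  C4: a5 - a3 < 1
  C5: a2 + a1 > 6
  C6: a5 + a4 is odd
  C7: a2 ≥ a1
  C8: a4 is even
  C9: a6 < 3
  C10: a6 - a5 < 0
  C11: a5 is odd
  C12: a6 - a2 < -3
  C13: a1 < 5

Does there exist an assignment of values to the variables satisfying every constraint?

Satisfiable

Take a1 = 3, a2 = 5, a3 = 5, a4 = 2, a5 = 3, a6 = 1. Then constraint 1: a6 - a4 = -1; constraint 3: a3 - a5 = 2; constraint 4: a5 - a3 = -2, and every other listed constraint is also met.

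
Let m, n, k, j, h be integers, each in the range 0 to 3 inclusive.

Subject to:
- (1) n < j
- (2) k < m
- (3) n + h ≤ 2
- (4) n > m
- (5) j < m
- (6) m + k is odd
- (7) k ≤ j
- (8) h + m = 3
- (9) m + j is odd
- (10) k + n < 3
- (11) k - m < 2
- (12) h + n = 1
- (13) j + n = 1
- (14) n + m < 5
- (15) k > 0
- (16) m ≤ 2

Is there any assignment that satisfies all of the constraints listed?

Unsatisfiable

Constraints 1, 4, and 5 give j < m, m < n, n < j. Chaining: j < m < n < j, which forces j < j — impossible.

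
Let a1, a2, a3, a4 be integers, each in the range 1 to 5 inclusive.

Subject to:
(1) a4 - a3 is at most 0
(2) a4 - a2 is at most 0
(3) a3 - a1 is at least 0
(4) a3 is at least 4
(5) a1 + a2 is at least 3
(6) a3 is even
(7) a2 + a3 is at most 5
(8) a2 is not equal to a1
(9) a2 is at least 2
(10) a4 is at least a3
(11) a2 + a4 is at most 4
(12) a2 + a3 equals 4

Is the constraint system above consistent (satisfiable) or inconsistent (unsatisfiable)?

From constraint 9: a2 ≥ 2. From constraints 4 and 10: a4 ≥ a3 ≥ 4. Hence a2 + a4 ≥ 6. But constraint 11 requires a2 + a4 ≤ 4, and 4 < 6. Contradiction.

Unsatisfiable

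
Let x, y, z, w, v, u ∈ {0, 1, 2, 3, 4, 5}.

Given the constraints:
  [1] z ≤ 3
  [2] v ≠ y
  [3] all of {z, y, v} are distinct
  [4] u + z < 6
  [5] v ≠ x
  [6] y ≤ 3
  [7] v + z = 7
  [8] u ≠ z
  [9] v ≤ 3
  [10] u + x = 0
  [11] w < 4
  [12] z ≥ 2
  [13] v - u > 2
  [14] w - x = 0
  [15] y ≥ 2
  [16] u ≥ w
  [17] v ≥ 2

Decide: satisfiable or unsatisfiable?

Constraints 1, 6, 9, 12, 15, and 17 confine each of z, y, v to the 2 values {2, 3}.
Constraint 3 requires all 3 of them to be distinct, but only 2 values are available — impossible by the pigeonhole principle.

Unsatisfiable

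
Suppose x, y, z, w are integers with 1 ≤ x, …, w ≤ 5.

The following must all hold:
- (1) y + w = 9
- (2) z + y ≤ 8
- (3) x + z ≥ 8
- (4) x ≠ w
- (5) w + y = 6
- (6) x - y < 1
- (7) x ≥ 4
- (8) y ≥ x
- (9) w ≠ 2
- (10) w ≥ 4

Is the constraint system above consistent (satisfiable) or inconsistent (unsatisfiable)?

From constraint 10: w ≥ 4. From constraints 7 and 8: y ≥ x ≥ 4. Hence w + y ≥ 8. But constraint 5 requires w + y = 6, and 6 < 8. Contradiction.

Unsatisfiable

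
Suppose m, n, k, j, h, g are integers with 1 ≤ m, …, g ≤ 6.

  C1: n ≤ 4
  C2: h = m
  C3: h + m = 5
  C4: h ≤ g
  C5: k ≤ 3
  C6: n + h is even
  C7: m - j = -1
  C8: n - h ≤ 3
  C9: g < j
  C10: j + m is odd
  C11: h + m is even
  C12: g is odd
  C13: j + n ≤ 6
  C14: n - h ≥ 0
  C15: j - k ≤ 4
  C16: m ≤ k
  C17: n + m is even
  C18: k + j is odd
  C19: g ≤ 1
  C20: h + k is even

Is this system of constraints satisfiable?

From constraints 4 and 19: h ≤ g ≤ 1. From constraints 5 and 16: m ≤ k ≤ 3. Hence h + m ≤ 4. But constraint 3 requires h + m = 5, and 5 > 4. Contradiction.

Unsatisfiable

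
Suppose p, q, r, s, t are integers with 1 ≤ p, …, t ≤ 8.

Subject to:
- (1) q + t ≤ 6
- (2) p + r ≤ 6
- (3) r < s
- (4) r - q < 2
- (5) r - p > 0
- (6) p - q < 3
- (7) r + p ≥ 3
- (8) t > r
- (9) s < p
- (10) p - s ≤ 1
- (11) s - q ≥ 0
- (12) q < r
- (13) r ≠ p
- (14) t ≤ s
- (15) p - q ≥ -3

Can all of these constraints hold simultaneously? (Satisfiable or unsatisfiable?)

Constraints 5, 8, 9, and 14 give s < p, p < r, r < t, t ≤ s. Chaining: s < p < r < t ≤ s, which forces s < s — impossible.

Unsatisfiable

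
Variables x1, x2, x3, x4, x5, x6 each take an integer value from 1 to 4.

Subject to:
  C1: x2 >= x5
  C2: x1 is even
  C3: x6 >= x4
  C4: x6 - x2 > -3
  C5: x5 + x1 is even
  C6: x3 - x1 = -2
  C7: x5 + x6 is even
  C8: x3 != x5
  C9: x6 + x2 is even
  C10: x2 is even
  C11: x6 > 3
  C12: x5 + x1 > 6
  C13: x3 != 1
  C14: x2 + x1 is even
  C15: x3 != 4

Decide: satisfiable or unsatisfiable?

Take x1 = 4, x2 = 4, x3 = 2, x4 = 4, x5 = 4, x6 = 4. Then constraint 4: x6 - x2 = 0; constraint 6: x3 - x1 = -2, and every other listed constraint is also met.

Satisfiable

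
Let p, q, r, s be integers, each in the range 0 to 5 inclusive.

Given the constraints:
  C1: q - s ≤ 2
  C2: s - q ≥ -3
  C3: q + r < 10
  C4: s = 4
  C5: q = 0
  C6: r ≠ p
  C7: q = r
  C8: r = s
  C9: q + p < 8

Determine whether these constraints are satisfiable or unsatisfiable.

Unsatisfiable

Constraint 5 fixes q = 0 and constraint 4 fixes s = 4. Constraints 7 and 8 give q = r = s, so q = s. But 0 ≠ 4 — contradiction.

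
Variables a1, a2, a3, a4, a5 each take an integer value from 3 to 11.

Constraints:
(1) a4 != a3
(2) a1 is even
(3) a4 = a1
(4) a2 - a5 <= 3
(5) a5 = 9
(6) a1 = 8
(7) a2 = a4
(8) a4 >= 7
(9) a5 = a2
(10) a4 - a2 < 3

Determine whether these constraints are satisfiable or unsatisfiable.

Unsatisfiable

Constraint 5 fixes a5 = 9 and constraint 6 fixes a1 = 8. Constraints 3, 7, and 9 give a5 = a2 = a4 = a1, so a5 = a1. But 9 ≠ 8 — contradiction.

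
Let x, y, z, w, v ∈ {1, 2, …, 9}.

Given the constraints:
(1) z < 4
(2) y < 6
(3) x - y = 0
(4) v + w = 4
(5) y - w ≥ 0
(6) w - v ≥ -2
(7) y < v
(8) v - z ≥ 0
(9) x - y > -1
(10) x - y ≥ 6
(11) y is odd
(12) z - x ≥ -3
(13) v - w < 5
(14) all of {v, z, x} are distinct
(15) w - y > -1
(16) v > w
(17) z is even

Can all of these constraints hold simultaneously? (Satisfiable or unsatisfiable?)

Constraints 5, 6, 8, 10, and 12 give w − v ≥ -2, v − z ≥ 0, z − x ≥ -3, x − y ≥ 6, y − w ≥ 0.
Adding all 5 inequalities: the left sides telescope to 0, and the right sides sum to (-2) + 0 + (-3) + 6 + 0 = 1. So 0 ≥ 1, which is false.

Unsatisfiable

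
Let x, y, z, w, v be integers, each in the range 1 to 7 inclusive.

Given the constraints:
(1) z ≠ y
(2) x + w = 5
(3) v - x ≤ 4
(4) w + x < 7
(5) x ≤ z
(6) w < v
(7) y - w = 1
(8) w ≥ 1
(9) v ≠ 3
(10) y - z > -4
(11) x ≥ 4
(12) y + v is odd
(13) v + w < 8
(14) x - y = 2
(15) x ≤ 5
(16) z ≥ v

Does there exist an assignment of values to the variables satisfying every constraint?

Take x = 4, y = 2, z = 5, w = 1, v = 5. Then constraint 2: x + w = 5; constraint 3: v - x = 1, and every other listed constraint is also met.

Satisfiable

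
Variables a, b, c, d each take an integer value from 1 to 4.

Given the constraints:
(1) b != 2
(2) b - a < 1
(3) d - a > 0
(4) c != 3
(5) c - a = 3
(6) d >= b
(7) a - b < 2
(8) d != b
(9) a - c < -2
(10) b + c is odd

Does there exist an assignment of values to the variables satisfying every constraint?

Satisfiable

Take a = 1, b = 1, c = 4, d = 4. Then constraint 2: b - a = 0; constraint 3: d - a = 3; constraint 5: c - a = 3, and every other listed constraint is also met.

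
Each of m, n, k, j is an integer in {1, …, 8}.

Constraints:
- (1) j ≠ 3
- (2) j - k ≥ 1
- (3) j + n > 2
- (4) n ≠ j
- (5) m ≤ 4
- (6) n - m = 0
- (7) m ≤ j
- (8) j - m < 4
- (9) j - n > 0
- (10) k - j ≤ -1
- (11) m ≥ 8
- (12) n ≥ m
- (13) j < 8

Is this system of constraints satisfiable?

Unsatisfiable

From constraints 7 and 11: j ≥ m and m ≥ 8, so j ≥ 8. From constraint 13: j ≤ 7. But 7 < 8, so no value of j works.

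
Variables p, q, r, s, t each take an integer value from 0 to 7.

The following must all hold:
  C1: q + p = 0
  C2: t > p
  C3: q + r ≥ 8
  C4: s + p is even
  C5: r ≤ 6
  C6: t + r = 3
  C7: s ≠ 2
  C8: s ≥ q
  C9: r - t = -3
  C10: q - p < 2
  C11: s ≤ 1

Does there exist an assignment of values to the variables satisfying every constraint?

Unsatisfiable

From constraints 8 and 11: q ≤ s ≤ 1. From constraint 5: r ≤ 6. Hence q + r ≤ 7. But constraint 3 requires q + r ≥ 8, and 8 > 7. Contradiction.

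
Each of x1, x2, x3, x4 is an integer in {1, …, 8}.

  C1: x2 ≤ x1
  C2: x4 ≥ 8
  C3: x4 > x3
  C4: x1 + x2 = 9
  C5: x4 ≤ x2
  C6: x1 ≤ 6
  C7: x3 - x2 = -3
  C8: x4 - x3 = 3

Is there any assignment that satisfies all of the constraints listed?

From constraints 2 and 5: x2 ≥ x4 and x4 ≥ 8, so x2 ≥ 8. From constraints 1 and 6: x2 ≤ x1 and x1 ≤ 6, so x2 ≤ 6. But 6 < 8, so no value of x2 works.

Unsatisfiable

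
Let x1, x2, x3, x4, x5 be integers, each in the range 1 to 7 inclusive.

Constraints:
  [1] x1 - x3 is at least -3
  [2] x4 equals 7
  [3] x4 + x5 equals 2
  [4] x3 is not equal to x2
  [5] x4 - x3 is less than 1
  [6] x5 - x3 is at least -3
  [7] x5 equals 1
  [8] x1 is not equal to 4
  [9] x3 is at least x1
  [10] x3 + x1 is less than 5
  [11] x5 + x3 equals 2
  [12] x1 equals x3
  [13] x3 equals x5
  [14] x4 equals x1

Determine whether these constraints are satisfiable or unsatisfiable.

Unsatisfiable

Constraint 2 fixes x4 = 7 and constraint 7 fixes x5 = 1. Constraints 12, 13, and 14 give x4 = x1 = x3 = x5, so x4 = x5. But 7 ≠ 1 — contradiction.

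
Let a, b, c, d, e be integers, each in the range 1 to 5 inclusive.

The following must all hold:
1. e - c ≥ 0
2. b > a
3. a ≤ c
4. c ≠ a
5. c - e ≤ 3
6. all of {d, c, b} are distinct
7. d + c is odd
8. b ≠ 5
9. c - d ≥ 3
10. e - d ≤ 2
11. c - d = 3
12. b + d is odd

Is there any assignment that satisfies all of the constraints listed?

Constraints 1, 9, and 10 give e − c ≥ 0, c − d ≥ 3, d − e ≥ -2.
Adding all 3 inequalities: the left sides telescope to 0, and the right sides sum to 0 + 3 + (-2) = 1. So 0 ≥ 1, which is false.

Unsatisfiable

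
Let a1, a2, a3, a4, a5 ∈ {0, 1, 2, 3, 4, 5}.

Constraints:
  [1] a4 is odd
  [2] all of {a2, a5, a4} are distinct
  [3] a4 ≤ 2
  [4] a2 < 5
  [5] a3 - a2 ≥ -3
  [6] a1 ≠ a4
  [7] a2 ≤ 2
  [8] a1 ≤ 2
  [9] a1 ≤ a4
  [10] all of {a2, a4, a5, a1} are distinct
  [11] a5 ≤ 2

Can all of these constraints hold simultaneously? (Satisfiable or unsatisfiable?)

Unsatisfiable

Constraints 3, 7, 8, and 11 confine each of a2, a4, a5, a1 to the 3 values {0, …, 2} (the domain already gives each ≥ 0).
Constraint 10 requires all 4 of them to be distinct, but only 3 values are available — impossible by the pigeonhole principle.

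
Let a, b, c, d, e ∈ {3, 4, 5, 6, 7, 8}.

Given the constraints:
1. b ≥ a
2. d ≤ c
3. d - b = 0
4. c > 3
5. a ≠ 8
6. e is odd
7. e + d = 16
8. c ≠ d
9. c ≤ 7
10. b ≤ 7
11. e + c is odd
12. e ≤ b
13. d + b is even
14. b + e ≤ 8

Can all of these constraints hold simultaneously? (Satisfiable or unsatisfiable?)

From constraints 10 and 12: e ≤ b ≤ 7. From constraints 2 and 9: d ≤ c ≤ 7. Hence e + d ≤ 14. But constraint 7 requires e + d = 16, and 16 > 14. Contradiction.

Unsatisfiable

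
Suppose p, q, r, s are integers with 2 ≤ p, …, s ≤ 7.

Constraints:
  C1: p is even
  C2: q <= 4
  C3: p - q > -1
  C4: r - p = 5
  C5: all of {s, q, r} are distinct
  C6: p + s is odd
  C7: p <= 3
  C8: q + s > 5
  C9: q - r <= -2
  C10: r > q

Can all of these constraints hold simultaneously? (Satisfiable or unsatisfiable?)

Satisfiable

The assignment p = 2, q = 2, r = 7, s = 5 works:
  constraint 3 holds since p - q = 0.
  constraint 4 holds since r - p = 5.
  constraint 8 holds since q + s = 7.
The rest check out directly.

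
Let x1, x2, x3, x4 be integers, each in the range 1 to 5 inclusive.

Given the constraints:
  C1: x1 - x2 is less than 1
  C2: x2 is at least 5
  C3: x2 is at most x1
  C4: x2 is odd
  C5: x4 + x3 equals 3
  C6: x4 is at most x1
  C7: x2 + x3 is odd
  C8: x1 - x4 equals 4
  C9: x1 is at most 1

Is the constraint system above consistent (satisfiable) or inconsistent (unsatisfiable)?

Unsatisfiable

From constraints 2 and 3: x1 ≥ x2 and x2 ≥ 5, so x1 ≥ 5. From constraint 9: x1 ≤ 1. But 1 < 5, so no value of x1 works.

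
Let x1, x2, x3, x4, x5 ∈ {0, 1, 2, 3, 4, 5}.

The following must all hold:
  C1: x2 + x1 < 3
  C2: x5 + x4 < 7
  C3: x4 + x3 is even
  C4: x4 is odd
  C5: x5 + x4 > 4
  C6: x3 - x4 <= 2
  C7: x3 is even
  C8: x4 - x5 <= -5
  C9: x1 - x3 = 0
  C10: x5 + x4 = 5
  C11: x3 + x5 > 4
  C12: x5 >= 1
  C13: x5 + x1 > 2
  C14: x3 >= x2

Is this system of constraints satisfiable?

Unsatisfiable

Constraint 4 makes x4 odd and constraint 7 makes x3 even, so x4 + x3 must be odd. Constraint 3 says x4 + x3 is even — contradiction.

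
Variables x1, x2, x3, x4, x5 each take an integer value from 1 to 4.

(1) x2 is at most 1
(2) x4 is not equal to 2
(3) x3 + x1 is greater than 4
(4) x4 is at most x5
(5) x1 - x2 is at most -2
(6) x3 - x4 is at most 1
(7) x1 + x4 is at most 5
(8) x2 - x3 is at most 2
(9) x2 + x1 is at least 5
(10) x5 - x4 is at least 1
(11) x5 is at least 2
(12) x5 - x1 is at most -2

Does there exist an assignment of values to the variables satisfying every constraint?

Unsatisfiable

Constraints 5, 6, 8, 10, and 12 give x1 − x5 ≥ 2, x5 − x4 ≥ 1, x4 − x3 ≥ -1, x3 − x2 ≥ -2, x2 − x1 ≥ 2.
Adding all 5 inequalities: the left sides telescope to 0, and the right sides sum to 2 + 1 + (-1) + (-2) + 2 = 2. So 0 ≥ 2, which is false.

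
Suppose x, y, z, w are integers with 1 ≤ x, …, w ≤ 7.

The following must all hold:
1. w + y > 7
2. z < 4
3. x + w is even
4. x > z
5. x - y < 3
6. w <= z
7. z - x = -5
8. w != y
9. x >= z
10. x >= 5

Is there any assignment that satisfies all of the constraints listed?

Satisfiable

Setting (x, y, z, w) = (7, 7, 2, 1) satisfies everything: constraint 1: w + y = 8; constraint 5: x - y = 0, and the others follow.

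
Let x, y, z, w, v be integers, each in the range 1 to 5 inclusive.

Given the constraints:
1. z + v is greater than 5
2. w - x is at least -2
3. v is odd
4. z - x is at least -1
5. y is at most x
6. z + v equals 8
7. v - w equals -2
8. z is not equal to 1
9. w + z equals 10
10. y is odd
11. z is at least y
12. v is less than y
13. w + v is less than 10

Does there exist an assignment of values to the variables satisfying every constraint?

Satisfiable

One satisfying assignment is x = 5, y = 5, z = 5, w = 5, v = 3.
For the less obvious constraints — constraint 1: z + v = 8; constraint 2: w - x = 0; constraint 4: z - x = 0 — and the others hold by inspection.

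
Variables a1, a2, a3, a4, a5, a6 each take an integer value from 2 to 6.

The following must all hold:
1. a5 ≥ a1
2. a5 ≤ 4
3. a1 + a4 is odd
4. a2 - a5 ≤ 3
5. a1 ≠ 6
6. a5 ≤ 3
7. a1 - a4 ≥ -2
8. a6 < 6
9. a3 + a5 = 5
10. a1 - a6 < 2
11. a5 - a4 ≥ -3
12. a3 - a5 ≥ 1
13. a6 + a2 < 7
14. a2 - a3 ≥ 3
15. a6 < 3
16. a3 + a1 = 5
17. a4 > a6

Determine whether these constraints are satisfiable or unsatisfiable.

Unsatisfiable

Constraints 4, 12, and 14 give a5 − a2 ≥ -3, a2 − a3 ≥ 3, a3 − a5 ≥ 1.
Adding all 3 inequalities: the left sides telescope to 0, and the right sides sum to (-3) + 3 + 1 = 1. So 0 ≥ 1, which is false.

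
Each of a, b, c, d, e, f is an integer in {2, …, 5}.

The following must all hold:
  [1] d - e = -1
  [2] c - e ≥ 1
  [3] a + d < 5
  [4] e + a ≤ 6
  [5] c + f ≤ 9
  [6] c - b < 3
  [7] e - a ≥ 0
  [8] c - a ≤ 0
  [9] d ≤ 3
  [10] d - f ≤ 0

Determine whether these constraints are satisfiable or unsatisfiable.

Constraints 2, 7, and 8 give a − c ≥ 0, c − e ≥ 1, e − a ≥ 0.
Adding all 3 inequalities: the left sides telescope to 0, and the right sides sum to 0 + 1 + 0 = 1. So 0 ≥ 1, which is false.

Unsatisfiable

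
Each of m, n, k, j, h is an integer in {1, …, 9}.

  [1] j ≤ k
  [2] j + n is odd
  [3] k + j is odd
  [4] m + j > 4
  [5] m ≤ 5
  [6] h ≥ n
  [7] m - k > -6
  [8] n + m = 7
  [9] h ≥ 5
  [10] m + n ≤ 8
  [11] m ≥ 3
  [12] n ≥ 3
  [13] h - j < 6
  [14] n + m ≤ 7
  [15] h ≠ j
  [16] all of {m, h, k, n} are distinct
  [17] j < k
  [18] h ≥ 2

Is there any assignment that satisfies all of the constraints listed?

Satisfiable

Setting (m, n, k, j, h) = (4, 3, 9, 2, 5) satisfies everything: constraint 4: m + j = 6; constraint 7: m - k = -5, and the others follow.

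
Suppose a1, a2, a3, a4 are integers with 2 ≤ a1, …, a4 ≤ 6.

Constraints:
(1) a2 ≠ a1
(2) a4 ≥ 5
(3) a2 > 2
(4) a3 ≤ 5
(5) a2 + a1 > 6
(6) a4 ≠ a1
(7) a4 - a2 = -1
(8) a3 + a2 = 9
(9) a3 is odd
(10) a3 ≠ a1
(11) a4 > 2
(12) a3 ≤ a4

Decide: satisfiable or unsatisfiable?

Try a1 = 2, a2 = 6, a3 = 3, a4 = 5.
Check constraint 5: a2 + a1 = 8; constraint 7: a4 - a2 = -1. The remaining constraints are straightforward to verify.

Satisfiable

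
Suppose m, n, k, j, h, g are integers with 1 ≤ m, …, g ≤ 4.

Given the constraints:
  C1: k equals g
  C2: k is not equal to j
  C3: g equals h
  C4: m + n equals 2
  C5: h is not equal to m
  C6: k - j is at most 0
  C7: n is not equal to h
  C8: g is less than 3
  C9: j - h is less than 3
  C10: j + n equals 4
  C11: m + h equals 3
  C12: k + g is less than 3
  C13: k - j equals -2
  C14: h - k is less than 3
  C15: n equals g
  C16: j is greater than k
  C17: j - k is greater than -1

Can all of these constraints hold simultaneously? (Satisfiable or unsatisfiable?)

From constraints 3 and 15, n = g = h, so n = h. But constraint 7 says n ≠ h. Contradiction.

Unsatisfiable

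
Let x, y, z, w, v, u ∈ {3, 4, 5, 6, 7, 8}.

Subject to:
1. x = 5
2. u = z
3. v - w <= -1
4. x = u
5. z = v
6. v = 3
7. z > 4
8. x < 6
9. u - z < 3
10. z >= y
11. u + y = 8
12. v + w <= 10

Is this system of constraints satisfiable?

Unsatisfiable

Constraint 1 fixes x = 5 and constraint 6 fixes v = 3. Constraints 2, 4, and 5 give x = u = z = v, so x = v. But 5 ≠ 3 — contradiction.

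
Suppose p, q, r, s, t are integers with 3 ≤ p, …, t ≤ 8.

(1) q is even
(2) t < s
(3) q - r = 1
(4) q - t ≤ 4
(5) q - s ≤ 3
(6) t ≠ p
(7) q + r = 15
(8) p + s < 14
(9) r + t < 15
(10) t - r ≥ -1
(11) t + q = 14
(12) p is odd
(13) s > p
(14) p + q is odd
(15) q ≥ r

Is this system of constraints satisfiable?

The assignment p = 3, q = 8, r = 7, s = 8, t = 6 works:
  constraint 3 holds since q - r = 1.
  constraint 4 holds since q - t = 2.
The rest check out directly.

Satisfiable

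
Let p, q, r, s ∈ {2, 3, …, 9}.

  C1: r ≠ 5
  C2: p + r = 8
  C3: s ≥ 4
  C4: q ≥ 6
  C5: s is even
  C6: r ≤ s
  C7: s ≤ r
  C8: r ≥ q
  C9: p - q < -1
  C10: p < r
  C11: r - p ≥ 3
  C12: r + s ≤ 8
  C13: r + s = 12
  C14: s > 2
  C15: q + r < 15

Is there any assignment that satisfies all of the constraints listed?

From constraints 4 and 8: r ≥ q ≥ 6. From constraint 3: s ≥ 4. Hence r + s ≥ 10. But constraint 12 requires r + s ≤ 8, and 8 < 10. Contradiction.

Unsatisfiable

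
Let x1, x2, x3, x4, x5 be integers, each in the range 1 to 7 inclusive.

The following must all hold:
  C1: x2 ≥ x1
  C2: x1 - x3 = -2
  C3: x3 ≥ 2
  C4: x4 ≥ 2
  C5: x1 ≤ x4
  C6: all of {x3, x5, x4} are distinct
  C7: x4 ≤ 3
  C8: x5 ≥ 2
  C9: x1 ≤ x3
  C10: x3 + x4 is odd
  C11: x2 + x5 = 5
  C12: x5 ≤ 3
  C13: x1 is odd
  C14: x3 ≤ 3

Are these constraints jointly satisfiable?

Unsatisfiable

Constraints 3, 4, 7, 8, 12, and 14 confine each of x3, x5, x4 to the 2 values {2, 3}.
Constraint 6 requires all 3 of them to be distinct, but only 2 values are available — impossible by the pigeonhole principle.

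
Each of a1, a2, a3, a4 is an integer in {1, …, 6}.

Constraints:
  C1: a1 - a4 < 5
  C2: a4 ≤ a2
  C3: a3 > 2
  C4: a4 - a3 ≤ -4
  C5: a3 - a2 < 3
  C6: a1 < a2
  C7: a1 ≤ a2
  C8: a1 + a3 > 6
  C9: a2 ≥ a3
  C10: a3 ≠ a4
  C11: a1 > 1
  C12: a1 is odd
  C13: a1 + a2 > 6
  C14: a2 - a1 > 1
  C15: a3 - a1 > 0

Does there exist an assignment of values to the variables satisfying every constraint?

Satisfiable

One satisfying assignment is a1 = 3, a2 = 6, a3 = 6, a4 = 1.
For the less obvious constraints — constraint 1: a1 - a4 = 2; constraint 4: a4 - a3 = -5; constraint 5: a3 - a2 = 0 — and the others hold by inspection.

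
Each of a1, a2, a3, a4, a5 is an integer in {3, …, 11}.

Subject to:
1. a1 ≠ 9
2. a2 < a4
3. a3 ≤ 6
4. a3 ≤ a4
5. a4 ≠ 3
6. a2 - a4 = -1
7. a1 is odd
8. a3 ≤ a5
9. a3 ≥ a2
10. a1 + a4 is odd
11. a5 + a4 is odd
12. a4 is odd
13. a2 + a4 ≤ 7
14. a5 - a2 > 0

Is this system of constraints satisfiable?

Unsatisfiable

Constraint 7 makes a1 odd and constraint 12 makes a4 odd, so a1 + a4 must be even. Constraint 10 says a1 + a4 is odd — contradiction.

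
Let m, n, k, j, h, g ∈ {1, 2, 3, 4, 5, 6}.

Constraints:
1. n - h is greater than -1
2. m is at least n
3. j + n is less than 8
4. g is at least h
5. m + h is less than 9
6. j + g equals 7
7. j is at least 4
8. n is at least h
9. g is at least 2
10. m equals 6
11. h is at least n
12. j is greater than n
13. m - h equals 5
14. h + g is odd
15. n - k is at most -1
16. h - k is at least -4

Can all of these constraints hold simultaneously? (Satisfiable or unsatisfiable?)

Satisfiable

Setting (m, n, k, j, h, g) = (6, 1, 3, 5, 1, 2) satisfies everything: constraint 1: n - h = 0; constraint 3: j + n = 6; constraint 5: m + h = 7, and the others follow.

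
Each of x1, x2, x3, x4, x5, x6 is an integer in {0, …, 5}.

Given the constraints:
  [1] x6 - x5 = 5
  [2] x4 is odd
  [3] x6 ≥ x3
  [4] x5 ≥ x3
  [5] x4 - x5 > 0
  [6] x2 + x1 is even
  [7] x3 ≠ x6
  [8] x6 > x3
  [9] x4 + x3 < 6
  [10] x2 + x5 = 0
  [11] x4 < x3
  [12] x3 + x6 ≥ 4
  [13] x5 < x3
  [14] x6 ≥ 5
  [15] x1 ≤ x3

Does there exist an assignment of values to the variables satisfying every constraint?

Constraints 4, 5, and 11 give x5 < x4, x4 < x3, x3 ≤ x5. Chaining: x5 < x4 < x3 ≤ x5, which forces x5 < x5 — impossible.

Unsatisfiable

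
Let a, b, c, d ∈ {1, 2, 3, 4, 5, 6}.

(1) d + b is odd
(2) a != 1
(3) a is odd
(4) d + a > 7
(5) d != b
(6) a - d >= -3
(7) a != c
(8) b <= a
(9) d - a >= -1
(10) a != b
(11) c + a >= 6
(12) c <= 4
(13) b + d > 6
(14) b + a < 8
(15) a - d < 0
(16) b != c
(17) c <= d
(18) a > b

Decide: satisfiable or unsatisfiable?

Satisfiable

The assignment a = 3, b = 2, c = 4, d = 5 works:
  constraint 4 holds since d + a = 8.
  constraint 6 holds since a - d = -2.
  constraint 9 holds since d - a = 2.
The rest check out directly.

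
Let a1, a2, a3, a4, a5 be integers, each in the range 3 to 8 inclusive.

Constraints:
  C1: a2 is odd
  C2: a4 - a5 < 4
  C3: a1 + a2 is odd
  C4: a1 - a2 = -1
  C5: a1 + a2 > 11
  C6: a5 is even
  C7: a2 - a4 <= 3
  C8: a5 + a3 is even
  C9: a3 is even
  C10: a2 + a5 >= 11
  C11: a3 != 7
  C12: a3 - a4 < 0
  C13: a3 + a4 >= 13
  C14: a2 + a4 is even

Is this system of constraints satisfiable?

Satisfiable

Try a1 = 6, a2 = 7, a3 = 6, a4 = 7, a5 = 6.
Check constraint 2: a4 - a5 = 1; constraint 4: a1 - a2 = -1; constraint 5: a1 + a2 = 13. The remaining constraints are straightforward to verify.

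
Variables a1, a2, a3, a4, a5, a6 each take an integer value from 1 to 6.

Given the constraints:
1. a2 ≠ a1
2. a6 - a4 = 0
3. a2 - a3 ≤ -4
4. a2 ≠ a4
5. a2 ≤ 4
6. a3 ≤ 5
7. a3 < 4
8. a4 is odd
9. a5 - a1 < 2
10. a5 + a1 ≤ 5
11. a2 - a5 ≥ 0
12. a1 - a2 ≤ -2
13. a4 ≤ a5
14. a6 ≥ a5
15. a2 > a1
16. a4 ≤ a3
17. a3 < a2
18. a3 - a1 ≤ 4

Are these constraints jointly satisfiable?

Constraints 3, 12, and 18 give a2 − a1 ≥ 2, a1 − a3 ≥ -4, a3 − a2 ≥ 4.
Adding all 3 inequalities: the left sides telescope to 0, and the right sides sum to 2 + (-4) + 4 = 2. So 0 ≥ 2, which is false.

Unsatisfiable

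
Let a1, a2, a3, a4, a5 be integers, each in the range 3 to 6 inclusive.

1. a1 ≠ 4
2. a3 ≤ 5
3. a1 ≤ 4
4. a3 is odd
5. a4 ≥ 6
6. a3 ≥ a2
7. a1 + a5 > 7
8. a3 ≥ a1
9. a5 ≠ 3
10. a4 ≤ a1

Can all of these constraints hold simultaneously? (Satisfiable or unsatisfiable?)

From constraints 5 and 10: a1 ≥ a4 and a4 ≥ 6, so a1 ≥ 6. From constraints 2 and 8: a1 ≤ a3 and a3 ≤ 5, so a1 ≤ 5. But 5 < 6, so no value of a1 works.

Unsatisfiable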